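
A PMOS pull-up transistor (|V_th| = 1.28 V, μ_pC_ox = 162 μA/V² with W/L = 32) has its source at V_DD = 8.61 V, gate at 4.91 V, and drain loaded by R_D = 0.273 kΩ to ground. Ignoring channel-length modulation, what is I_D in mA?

V_SG = V_DD − V_G = 8.61 − 4.91 = 3.7 V, so V_ov = 3.7 − 1.28 = 2.42 V.
k_p = μ_pC_ox · (W/L) = 5.184 mA/V².
Assume saturation: I_D = ½ k_p V_ov² = 0.5 × 5.184 × 2.42² = 15.2 mA, giving V_SD = V_DD − I_D R_D = 8.61 − 15.2 × 0.273 = 4.47 V.
V_SD = 4.47 V ≥ V_ov = 2.42 V, confirming saturation.

I_D = 15.2 mA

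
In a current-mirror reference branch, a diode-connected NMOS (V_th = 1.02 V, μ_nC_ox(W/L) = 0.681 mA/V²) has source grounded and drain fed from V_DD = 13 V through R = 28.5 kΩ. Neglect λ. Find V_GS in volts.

With gate tied to drain, V_GS = V_DS ≥ V_GS − V_th, so the device is in saturation.
KCL at the drain: ½ k_n (V_GS − V_th)² = (V_DD − V_GS)/R.
Let x = V_GS − 1.02. Then 9.7 x² + x − 11.98 = 0, giving x = 1.06 V (positive root), so V_GS = 2.08 V.
I_D = (V_DD − V_GS)/R = (13 − 2.08) / 28.5 = 0.383 mA.

V_GS = 2.08 V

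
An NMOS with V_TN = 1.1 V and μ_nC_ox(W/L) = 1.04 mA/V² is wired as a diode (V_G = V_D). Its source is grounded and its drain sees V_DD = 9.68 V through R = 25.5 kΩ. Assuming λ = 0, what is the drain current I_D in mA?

With gate tied to drain, V_GS = V_DS ≥ V_GS − V_TN, so the device is in saturation.
KCL at the drain: ½ k_n (V_GS − V_TN)² = (V_DD − V_GS)/R.
Let x = V_GS − 1.1. Then 13.3 x² + x − 8.58 = 0, giving x = 0.768 V (positive root), so V_GS = 1.87 V.
I_D = (V_DD − V_GS)/R = (9.68 − 1.87) / 25.5 = 0.306 mA.

I_D = 0.306 mA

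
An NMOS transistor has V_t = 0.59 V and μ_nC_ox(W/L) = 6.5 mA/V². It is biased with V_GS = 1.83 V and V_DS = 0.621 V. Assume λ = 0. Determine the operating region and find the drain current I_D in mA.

V_ov = V_GS − V_t = 1.83 − 0.59 = 1.24 V.
Since V_DS = 0.621 V < V_ov = 1.24 V, the device is in the triode region.
I_D = k_n [V_ov · V_DS − ½ V_DS²] = 6.5 × [1.24 × 0.621 − 0.5 × 0.621²] = 3.75 mA.

Triode; I_D = 3.75 mA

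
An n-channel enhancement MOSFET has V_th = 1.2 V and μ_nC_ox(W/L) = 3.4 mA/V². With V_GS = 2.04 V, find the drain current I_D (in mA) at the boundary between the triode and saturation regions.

I_D = 1.20 mA

At the boundary V_DS = V_ov = V_GS − V_th = 2.04 − 1.2 = 0.84 V.
I_D = ½ k_n V_ov² = 0.5 × 3.4 × 0.84² = 1.2 mA.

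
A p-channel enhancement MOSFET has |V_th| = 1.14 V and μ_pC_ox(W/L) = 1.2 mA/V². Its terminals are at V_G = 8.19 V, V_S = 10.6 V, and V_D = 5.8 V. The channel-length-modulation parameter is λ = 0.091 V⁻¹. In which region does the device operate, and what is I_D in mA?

Saturation; I_D = 1.39 mA

V_SG = V_S − V_G = 10.6 − 8.19 = 2.41 V; V_SD = V_S − V_D = 10.6 − 5.8 = 4.8 V.
V_ov = V_SG − |V_th| = 2.41 − 1.14 = 1.27 V.
Since V_SD = 4.8 V ≥ V_ov = 1.27 V, the device is in saturation.
I_D = ½ k_p V_ov² (1 + λ V_SD) = 0.5 × 1.2 × 1.27² × (1 + 0.091 × 4.8) = 1.39 mA.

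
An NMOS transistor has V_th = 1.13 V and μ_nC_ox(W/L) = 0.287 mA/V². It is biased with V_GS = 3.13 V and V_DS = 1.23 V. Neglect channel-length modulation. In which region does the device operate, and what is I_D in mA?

Triode; I_D = 0.489 mA

V_ov = V_GS − V_th = 3.13 − 1.13 = 2 V.
Since V_DS = 1.23 V < V_ov = 2 V, the device is in the triode region.
I_D = k_n [V_ov · V_DS − ½ V_DS²] = 0.287 × [2 × 1.23 − 0.5 × 1.23²] = 0.489 mA.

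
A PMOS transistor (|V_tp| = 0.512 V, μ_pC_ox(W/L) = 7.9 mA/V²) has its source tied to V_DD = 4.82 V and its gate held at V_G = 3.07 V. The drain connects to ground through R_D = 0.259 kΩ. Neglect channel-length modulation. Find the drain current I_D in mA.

V_SG = V_DD − V_G = 4.82 − 3.07 = 1.75 V, so V_ov = 1.75 − 0.512 = 1.24 V.
Assume saturation: I_D = ½ k_p V_ov² = 0.5 × 7.9 × 1.24² = 6.05 mA, giving V_SD = V_DD − I_D R_D = 4.82 − 6.05 × 0.259 = 3.25 V.
V_SD = 3.25 V ≥ V_ov = 1.24 V, confirming saturation.

I_D = 6.05 mA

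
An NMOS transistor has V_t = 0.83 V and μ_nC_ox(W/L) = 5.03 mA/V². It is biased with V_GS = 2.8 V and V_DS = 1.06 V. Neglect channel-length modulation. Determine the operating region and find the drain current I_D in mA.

V_ov = V_GS − V_t = 2.8 − 0.83 = 1.97 V.
Since V_DS = 1.06 V < V_ov = 1.97 V, the device is in the triode region.
I_D = k_n [V_ov · V_DS − ½ V_DS²] = 5.03 × [1.97 × 1.06 − 0.5 × 1.06²] = 7.68 mA.

Triode; I_D = 7.68 mA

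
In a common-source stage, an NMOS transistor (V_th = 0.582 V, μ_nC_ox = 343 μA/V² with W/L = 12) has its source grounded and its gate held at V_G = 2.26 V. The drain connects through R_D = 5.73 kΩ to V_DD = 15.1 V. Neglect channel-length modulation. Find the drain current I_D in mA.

V_GS = V_G = 2.26 V, so V_ov = 2.26 − 0.582 = 1.68 V.
k_n = μ_nC_ox · (W/L) = 4.116 mA/V².
Assume saturation: I_D = ½ k_n V_ov² = 0.5 × 4.116 × 1.68² = 5.79 mA, giving V_DS = V_DD − I_D R_D = 15.1 − 5.79 × 5.73 = -18.1 V.
But -18.1 V < V_ov = 1.68 V, so the device is actually in triode.
In triode I_D = k_n[V_ov V_DS − ½ V_DS²] and I_D = (V_DD − V_DS)/R_D. Equating: 11.8 V_DS² − 40.58 V_DS + 15.1 = 0, giving V_DS = 0.425 V (the root below V_ov).
I_D = (15.1 − 0.425) / 5.73 = 2.56 mA.

I_D = 2.56 mA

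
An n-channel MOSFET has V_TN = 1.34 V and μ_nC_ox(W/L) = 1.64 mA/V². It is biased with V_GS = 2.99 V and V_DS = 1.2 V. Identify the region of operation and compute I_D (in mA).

Triode; I_D = 2.07 mA

V_ov = V_GS − V_TN = 2.99 − 1.34 = 1.65 V.
Since V_DS = 1.2 V < V_ov = 1.65 V, the device is in the triode region.
I_D = k_n [V_ov · V_DS − ½ V_DS²] = 1.64 × [1.65 × 1.2 − 0.5 × 1.2²] = 2.07 mA.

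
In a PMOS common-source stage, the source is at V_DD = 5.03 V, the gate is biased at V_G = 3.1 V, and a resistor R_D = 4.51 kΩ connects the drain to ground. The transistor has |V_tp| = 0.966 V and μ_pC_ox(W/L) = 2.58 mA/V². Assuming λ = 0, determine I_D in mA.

I_D = 0.991 mA

V_SG = V_DD − V_G = 5.03 − 3.1 = 1.93 V, so V_ov = 1.93 − 0.966 = 0.964 V.
Assume saturation: I_D = ½ k_p V_ov² = 0.5 × 2.58 × 0.964² = 1.2 mA, giving V_SD = V_DD − I_D R_D = 5.03 − 1.2 × 4.51 = -0.377 V.
But -0.377 V < V_ov = 0.964 V, so the device is actually in triode.
In triode I_D = k_p[V_ov V_SD − ½ V_SD²] and I_D = (V_DD − V_SD)/R_D. Equating: 5.82 V_SD² − 12.22 V_SD + 5.03 = 0, giving V_SD = 0.562 V (the root below V_ov).
I_D = (5.03 − 0.562) / 4.51 = 0.991 mA.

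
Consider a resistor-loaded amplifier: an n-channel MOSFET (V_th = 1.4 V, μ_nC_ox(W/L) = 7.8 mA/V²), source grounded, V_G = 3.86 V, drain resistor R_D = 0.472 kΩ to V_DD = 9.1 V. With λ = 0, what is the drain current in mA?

V_GS = V_G = 3.86 V, so V_ov = 3.86 − 1.4 = 2.46 V.
Assume saturation: I_D = ½ k_n V_ov² = 0.5 × 7.8 × 2.46² = 23.6 mA, giving V_DS = V_DD − I_D R_D = 9.1 − 23.6 × 0.472 = -2.04 V.
But -2.04 V < V_ov = 2.46 V, so the device is actually in triode.
In triode I_D = k_n[V_ov V_DS − ½ V_DS²] and I_D = (V_DD − V_DS)/R_D. Equating: 1.84 V_DS² − 10.06 V_DS + 9.1 = 0, giving V_DS = 1.14 V (the root below V_ov).
I_D = (9.1 − 1.14) / 0.472 = 16.9 mA.

I_D = 16.9 mA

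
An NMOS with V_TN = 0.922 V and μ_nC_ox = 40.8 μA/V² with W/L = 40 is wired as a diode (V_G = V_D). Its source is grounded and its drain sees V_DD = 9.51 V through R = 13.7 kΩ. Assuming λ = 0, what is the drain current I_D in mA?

With gate tied to drain, V_GS = V_DS ≥ V_GS − V_TN, so the device is in saturation.
k_n = μ_nC_ox · (W/L) = 1.632 mA/V².
KCL at the drain: ½ k_n (V_GS − V_TN)² = (V_DD − V_GS)/R.
Let x = V_GS − 0.922. Then 11.2 x² + x − 8.588 = 0, giving x = 0.833 V (positive root), so V_GS = 1.75 V.
I_D = (V_DD − V_GS)/R = (9.51 − 1.75) / 13.7 = 0.566 mA.

I_D = 0.566 mA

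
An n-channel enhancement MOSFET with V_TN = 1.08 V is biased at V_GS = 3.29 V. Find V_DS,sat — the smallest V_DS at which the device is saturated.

V_DS,sat = 2.21 V

The boundary between triode and saturation is V_DS = V_GS − V_TN = V_ov.
V_ov = 3.29 − 1.08 = 2.21 V.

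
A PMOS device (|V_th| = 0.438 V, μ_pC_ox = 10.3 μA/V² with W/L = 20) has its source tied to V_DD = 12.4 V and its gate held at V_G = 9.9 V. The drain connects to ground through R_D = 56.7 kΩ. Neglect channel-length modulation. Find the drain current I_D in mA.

I_D = 0.209 mA

V_SG = V_DD − V_G = 12.4 − 9.9 = 2.5 V, so V_ov = 2.5 − 0.438 = 2.06 V.
k_p = μ_pC_ox · (W/L) = 0.206 mA/V².
Assume saturation: I_D = ½ k_p V_ov² = 0.5 × 0.206 × 2.06² = 0.438 mA, giving V_SD = V_DD − I_D R_D = 12.4 − 0.438 × 56.7 = -12.4 V.
But -12.4 V < V_ov = 2.06 V, so the device is actually in triode.
In triode I_D = k_p[V_ov V_SD − ½ V_SD²] and I_D = (V_DD − V_SD)/R_D. Equating: 5.84 V_SD² − 25.08 V_SD + 12.4 = 0, giving V_SD = 0.57 V (the root below V_ov).
I_D = (12.4 − 0.57) / 56.7 = 0.209 mA.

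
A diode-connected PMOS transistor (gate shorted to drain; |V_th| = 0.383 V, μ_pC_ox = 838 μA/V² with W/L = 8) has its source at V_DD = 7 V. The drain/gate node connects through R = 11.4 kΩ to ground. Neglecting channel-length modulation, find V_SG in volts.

With gate tied to drain, V_SG = V_SD ≥ V_SG − |V_th|, so the device is in saturation.
k_p = μ_pC_ox · (W/L) = 6.704 mA/V².
KCL at the drain: ½ k_p (V_SG − |V_th|)² = (V_DD − V_SG)/R.
Let x = V_SG − 0.383. Then 38.2 x² + x − 6.617 = 0, giving x = 0.403 V (positive root), so V_SG = 0.786 V.
I_D = (V_DD − V_SG)/R = (7 − 0.786) / 11.4 = 0.545 mA.

V_SG = 0.786 V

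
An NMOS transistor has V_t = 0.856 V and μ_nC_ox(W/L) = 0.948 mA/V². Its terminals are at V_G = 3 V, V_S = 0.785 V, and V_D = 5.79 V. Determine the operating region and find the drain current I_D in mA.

Saturation; I_D = 0.875 mA

V_GS = V_G − V_S = 3 − 0.785 = 2.21 V; V_DS = V_D − V_S = 5.79 − 0.785 = 5 V.
V_ov = V_GS − V_t = 2.21 − 0.856 = 1.36 V.
Since V_DS = 5 V ≥ V_ov = 1.36 V, the device is in saturation.
I_D = ½ k_n V_ov² = 0.5 × 0.948 × 1.36² = 0.875 mA.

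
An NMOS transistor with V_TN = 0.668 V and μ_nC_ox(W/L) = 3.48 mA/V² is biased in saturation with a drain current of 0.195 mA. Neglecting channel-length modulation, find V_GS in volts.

In saturation I_D = ½ k_n (V_GS − V_TN)², so V_GS − V_TN = √(2 I_D / k_n) = √(2 × 0.195 / 3.48) = 0.335 V.
V_GS = 0.668 + 0.335 = 1 V.

V_GS = 1.00 V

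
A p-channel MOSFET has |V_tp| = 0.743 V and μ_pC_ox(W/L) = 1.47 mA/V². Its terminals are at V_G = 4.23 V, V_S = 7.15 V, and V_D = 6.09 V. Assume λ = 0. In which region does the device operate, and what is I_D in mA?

V_SG = V_S − V_G = 7.15 − 4.23 = 2.92 V; V_SD = V_S − V_D = 7.15 − 6.09 = 1.06 V.
V_ov = V_SG − |V_tp| = 2.92 − 0.743 = 2.18 V.
Since V_SD = 1.06 V < V_ov = 2.18 V, the device is in the triode region.
I_D = k_p [V_ov · V_SD − ½ V_SD²] = 1.47 × [2.18 × 1.06 − 0.5 × 1.06²] = 2.57 mA.

Triode; I_D = 2.57 mA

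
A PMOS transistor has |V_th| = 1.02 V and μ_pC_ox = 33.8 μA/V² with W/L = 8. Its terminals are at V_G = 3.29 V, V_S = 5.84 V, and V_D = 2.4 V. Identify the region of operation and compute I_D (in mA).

V_SG = V_S − V_G = 5.84 − 3.29 = 2.55 V; V_SD = V_S − V_D = 5.84 − 2.4 = 3.44 V.
k_p = μ_pC_ox · (W/L) = 0.2704 mA/V².
V_ov = V_SG − |V_th| = 2.55 − 1.02 = 1.53 V.
Since V_SD = 3.44 V ≥ V_ov = 1.53 V, the device is in saturation.
I_D = ½ k_p V_ov² = 0.5 × 0.2704 × 1.53² = 0.316 mA.

Saturation; I_D = 0.316 mA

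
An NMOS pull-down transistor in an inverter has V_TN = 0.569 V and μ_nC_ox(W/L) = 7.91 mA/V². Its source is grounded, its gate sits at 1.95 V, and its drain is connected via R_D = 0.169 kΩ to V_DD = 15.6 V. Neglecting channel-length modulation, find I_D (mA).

V_GS = V_G = 1.95 V, so V_ov = 1.95 − 0.569 = 1.38 V.
Assume saturation: I_D = ½ k_n V_ov² = 0.5 × 7.91 × 1.38² = 7.54 mA, giving V_DS = V_DD − I_D R_D = 15.6 − 7.54 × 0.169 = 14.3 V.
V_DS = 14.3 V ≥ V_ov = 1.38 V, confirming saturation.

I_D = 7.54 mA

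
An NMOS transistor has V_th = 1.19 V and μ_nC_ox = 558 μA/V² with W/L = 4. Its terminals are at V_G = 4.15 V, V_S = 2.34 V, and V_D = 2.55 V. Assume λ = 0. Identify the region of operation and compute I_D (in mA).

V_GS = V_G − V_S = 4.15 − 2.34 = 1.81 V; V_DS = V_D − V_S = 2.55 − 2.34 = 0.21 V.
k_n = μ_nC_ox · (W/L) = 2.232 mA/V².
V_ov = V_GS − V_th = 1.81 − 1.19 = 0.62 V.
Since V_DS = 0.21 V < V_ov = 0.62 V, the device is in the triode region.
I_D = k_n [V_ov · V_DS − ½ V_DS²] = 2.232 × [0.62 × 0.21 − 0.5 × 0.21²] = 0.241 mA.

Triode; I_D = 0.241 mA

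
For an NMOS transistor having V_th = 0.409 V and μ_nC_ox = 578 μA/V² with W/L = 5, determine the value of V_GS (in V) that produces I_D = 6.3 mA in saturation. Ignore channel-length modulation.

k_n = μ_nC_ox · (W/L) = 2.89 mA/V².
In saturation I_D = ½ k_n (V_GS − V_th)², so V_GS − V_th = √(2 I_D / k_n) = √(2 × 6.3 / 2.89) = 2.09 V.
V_GS = 0.409 + 2.09 = 2.5 V.

V_GS = 2.50 V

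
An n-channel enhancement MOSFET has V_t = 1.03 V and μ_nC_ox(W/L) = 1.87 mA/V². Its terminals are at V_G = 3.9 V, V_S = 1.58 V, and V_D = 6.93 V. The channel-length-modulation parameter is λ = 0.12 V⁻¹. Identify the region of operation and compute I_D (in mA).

Saturation; I_D = 2.55 mA

V_GS = V_G − V_S = 3.9 − 1.58 = 2.32 V; V_DS = V_D − V_S = 6.93 − 1.58 = 5.35 V.
V_ov = V_GS − V_t = 2.32 − 1.03 = 1.29 V.
Since V_DS = 5.35 V ≥ V_ov = 1.29 V, the device is in saturation.
I_D = ½ k_n V_ov² (1 + λ V_DS) = 0.5 × 1.87 × 1.29² × (1 + 0.12 × 5.35) = 2.55 mA.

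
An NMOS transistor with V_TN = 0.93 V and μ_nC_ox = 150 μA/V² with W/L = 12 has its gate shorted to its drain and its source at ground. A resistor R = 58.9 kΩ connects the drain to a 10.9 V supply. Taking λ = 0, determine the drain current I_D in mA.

I_D = 0.162 mA

With gate tied to drain, V_GS = V_DS ≥ V_GS − V_TN, so the device is in saturation.
k_n = μ_nC_ox · (W/L) = 1.8 mA/V².
KCL at the drain: ½ k_n (V_GS − V_TN)² = (V_DD − V_GS)/R.
Let x = V_GS − 0.93. Then 53 x² + x − 9.97 = 0, giving x = 0.424 V (positive root), so V_GS = 1.35 V.
I_D = (V_DD − V_GS)/R = (10.9 − 1.35) / 58.9 = 0.162 mA.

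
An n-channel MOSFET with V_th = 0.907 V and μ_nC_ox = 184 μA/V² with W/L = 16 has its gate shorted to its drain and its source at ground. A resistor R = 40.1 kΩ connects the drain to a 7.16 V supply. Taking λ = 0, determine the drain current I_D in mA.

I_D = 0.148 mA

With gate tied to drain, V_GS = V_DS ≥ V_GS − V_th, so the device is in saturation.
k_n = μ_nC_ox · (W/L) = 2.944 mA/V².
KCL at the drain: ½ k_n (V_GS − V_th)² = (V_DD − V_GS)/R.
Let x = V_GS − 0.907. Then 59 x² + x − 6.253 = 0, giving x = 0.317 V (positive root), so V_GS = 1.22 V.
I_D = (V_DD − V_GS)/R = (7.16 − 1.22) / 40.1 = 0.148 mA.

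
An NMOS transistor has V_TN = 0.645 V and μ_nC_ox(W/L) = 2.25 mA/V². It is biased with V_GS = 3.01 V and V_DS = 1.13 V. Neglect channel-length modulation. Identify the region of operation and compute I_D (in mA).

V_ov = V_GS − V_TN = 3.01 − 0.645 = 2.36 V.
Since V_DS = 1.13 V < V_ov = 2.36 V, the device is in the triode region.
I_D = k_n [V_ov · V_DS − ½ V_DS²] = 2.25 × [2.36 × 1.13 − 0.5 × 1.13²] = 4.58 mA.

Triode; I_D = 4.58 mA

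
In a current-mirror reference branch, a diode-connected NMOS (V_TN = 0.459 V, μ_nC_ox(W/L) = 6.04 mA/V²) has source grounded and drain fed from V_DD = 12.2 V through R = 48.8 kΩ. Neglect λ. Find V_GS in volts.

V_GS = 0.738 V

With gate tied to drain, V_GS = V_DS ≥ V_GS − V_TN, so the device is in saturation.
KCL at the drain: ½ k_n (V_GS − V_TN)² = (V_DD − V_GS)/R.
Let x = V_GS − 0.459. Then 147 x² + x − 11.74 = 0, giving x = 0.279 V (positive root), so V_GS = 0.738 V.
I_D = (V_DD − V_GS)/R = (12.2 − 0.738) / 48.8 = 0.235 mA.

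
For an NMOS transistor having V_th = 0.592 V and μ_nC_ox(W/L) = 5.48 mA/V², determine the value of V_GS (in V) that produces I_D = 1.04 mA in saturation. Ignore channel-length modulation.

In saturation I_D = ½ k_n (V_GS − V_th)², so V_GS − V_th = √(2 I_D / k_n) = √(2 × 1.04 / 5.48) = 0.616 V.
V_GS = 0.592 + 0.616 = 1.21 V.

V_GS = 1.21 V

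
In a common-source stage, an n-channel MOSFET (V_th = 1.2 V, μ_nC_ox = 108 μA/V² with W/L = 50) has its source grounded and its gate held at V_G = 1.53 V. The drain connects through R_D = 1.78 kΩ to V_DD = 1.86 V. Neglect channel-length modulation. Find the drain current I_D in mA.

V_GS = V_G = 1.53 V, so V_ov = 1.53 − 1.2 = 0.33 V.
k_n = μ_nC_ox · (W/L) = 5.4 mA/V².
Assume saturation: I_D = ½ k_n V_ov² = 0.5 × 5.4 × 0.33² = 0.294 mA, giving V_DS = V_DD − I_D R_D = 1.86 − 0.294 × 1.78 = 1.34 V.
V_DS = 1.34 V ≥ V_ov = 0.33 V, confirming saturation.

I_D = 0.294 mA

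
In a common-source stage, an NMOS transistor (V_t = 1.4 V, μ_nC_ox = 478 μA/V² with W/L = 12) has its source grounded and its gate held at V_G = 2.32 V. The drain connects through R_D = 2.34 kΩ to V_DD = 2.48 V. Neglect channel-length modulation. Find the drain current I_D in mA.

I_D = 0.971 mA

V_GS = V_G = 2.32 V, so V_ov = 2.32 − 1.4 = 0.92 V.
k_n = μ_nC_ox · (W/L) = 5.736 mA/V².
Assume saturation: I_D = ½ k_n V_ov² = 0.5 × 5.736 × 0.92² = 2.43 mA, giving V_DS = V_DD − I_D R_D = 2.48 − 2.43 × 2.34 = -3.2 V.
But -3.2 V < V_ov = 0.92 V, so the device is actually in triode.
In triode I_D = k_n[V_ov V_DS − ½ V_DS²] and I_D = (V_DD − V_DS)/R_D. Equating: 6.71 V_DS² − 13.35 V_DS + 2.48 = 0, giving V_DS = 0.207 V (the root below V_ov).
I_D = (2.48 − 0.207) / 2.34 = 0.971 mA.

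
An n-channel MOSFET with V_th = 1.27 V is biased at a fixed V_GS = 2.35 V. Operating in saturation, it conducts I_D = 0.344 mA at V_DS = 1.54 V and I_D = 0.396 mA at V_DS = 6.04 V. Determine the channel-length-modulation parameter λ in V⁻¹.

λ = 0.0354 V⁻¹

With V_GS fixed, I_D ∝ (1 + λ V_DS) in saturation, so I_D2/I_D1 = (1 + λ V_DS2)/(1 + λ V_DS1).
0.396/0.344 = 1.151 = (1 + 6.04 λ)/(1 + 1.54 λ).
Solving: λ (I_D1 V_DS2 − I_D2 V_DS1) = I_D2 − I_D1, so λ = (0.396 − 0.344) / (0.344 × 6.04 − 0.396 × 1.54) = 0.052 / 1.47 = 0.0354 V⁻¹.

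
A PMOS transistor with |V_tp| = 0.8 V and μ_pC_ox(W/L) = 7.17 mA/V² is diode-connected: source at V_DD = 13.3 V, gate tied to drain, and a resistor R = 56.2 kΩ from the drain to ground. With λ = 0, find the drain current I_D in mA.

I_D = 0.218 mA

With gate tied to drain, V_SG = V_SD ≥ V_SG − |V_tp|, so the device is in saturation.
KCL at the drain: ½ k_p (V_SG − |V_tp|)² = (V_DD − V_SG)/R.
Let x = V_SG − 0.8. Then 201 x² + x − 12.5 = 0, giving x = 0.247 V (positive root), so V_SG = 1.05 V.
I_D = (V_DD − V_SG)/R = (13.3 − 1.05) / 56.2 = 0.218 mA.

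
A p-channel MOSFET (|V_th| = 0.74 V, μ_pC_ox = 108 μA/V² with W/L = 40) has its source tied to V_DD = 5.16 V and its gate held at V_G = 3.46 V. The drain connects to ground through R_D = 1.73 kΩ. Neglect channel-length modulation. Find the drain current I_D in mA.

I_D = 1.99 mA

V_SG = V_DD − V_G = 5.16 − 3.46 = 1.7 V, so V_ov = 1.7 − 0.74 = 0.96 V.
k_p = μ_pC_ox · (W/L) = 4.32 mA/V².
Assume saturation: I_D = ½ k_p V_ov² = 0.5 × 4.32 × 0.96² = 1.99 mA, giving V_SD = V_DD − I_D R_D = 5.16 − 1.99 × 1.73 = 1.72 V.
V_SD = 1.72 V ≥ V_ov = 0.96 V, confirming saturation.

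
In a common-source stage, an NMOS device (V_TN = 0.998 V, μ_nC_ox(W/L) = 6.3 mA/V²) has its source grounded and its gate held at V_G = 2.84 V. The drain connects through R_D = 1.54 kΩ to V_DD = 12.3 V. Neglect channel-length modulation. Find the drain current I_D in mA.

V_GS = V_G = 2.84 V, so V_ov = 2.84 − 0.998 = 1.84 V.
Assume saturation: I_D = ½ k_n V_ov² = 0.5 × 6.3 × 1.84² = 10.7 mA, giving V_DS = V_DD − I_D R_D = 12.3 − 10.7 × 1.54 = -4.16 V.
But -4.16 V < V_ov = 1.84 V, so the device is actually in triode.
In triode I_D = k_n[V_ov V_DS − ½ V_DS²] and I_D = (V_DD − V_DS)/R_D. Equating: 4.85 V_DS² − 18.87 V_DS + 12.3 = 0, giving V_DS = 0.828 V (the root below V_ov).
I_D = (12.3 − 0.828) / 1.54 = 7.45 mA.

I_D = 7.45 mA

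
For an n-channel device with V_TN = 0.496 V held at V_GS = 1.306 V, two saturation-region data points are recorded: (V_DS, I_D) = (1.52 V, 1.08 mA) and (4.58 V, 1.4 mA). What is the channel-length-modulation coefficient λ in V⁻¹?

λ = 0.114 V⁻¹

With V_GS fixed, I_D ∝ (1 + λ V_DS) in saturation, so I_D2/I_D1 = (1 + λ V_DS2)/(1 + λ V_DS1).
1.4/1.08 = 1.296 = (1 + 4.58 λ)/(1 + 1.52 λ).
Solving: λ (I_D1 V_DS2 − I_D2 V_DS1) = I_D2 − I_D1, so λ = (1.4 − 1.08) / (1.08 × 4.58 − 1.4 × 1.52) = 0.32 / 2.82 = 0.114 V⁻¹.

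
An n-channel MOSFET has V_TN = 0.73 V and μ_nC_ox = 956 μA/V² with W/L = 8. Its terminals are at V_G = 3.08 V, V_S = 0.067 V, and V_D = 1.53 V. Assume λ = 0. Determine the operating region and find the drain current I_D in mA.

Triode; I_D = 17.4 mA

V_GS = V_G − V_S = 3.08 − 0.067 = 3.01 V; V_DS = V_D − V_S = 1.53 − 0.067 = 1.46 V.
k_n = μ_nC_ox · (W/L) = 7.648 mA/V².
V_ov = V_GS − V_TN = 3.01 − 0.73 = 2.28 V.
Since V_DS = 1.46 V < V_ov = 2.28 V, the device is in the triode region.
I_D = k_n [V_ov · V_DS − ½ V_DS²] = 7.648 × [2.28 × 1.46 − 0.5 × 1.46²] = 17.4 mA.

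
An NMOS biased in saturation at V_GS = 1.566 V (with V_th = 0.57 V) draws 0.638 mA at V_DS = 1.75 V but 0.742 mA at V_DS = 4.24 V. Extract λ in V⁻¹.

λ = 0.0739 V⁻¹

With V_GS fixed, I_D ∝ (1 + λ V_DS) in saturation, so I_D2/I_D1 = (1 + λ V_DS2)/(1 + λ V_DS1).
0.742/0.638 = 1.163 = (1 + 4.24 λ)/(1 + 1.75 λ).
Solving: λ (I_D1 V_DS2 − I_D2 V_DS1) = I_D2 − I_D1, so λ = (0.742 − 0.638) / (0.638 × 4.24 − 0.742 × 1.75) = 0.104 / 1.41 = 0.0739 V⁻¹.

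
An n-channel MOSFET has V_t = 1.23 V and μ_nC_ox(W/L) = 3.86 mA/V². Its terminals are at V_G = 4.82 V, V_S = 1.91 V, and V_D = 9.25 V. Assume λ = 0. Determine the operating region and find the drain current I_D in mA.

V_GS = V_G − V_S = 4.82 − 1.91 = 2.91 V; V_DS = V_D − V_S = 9.25 − 1.91 = 7.34 V.
V_ov = V_GS − V_t = 2.91 − 1.23 = 1.68 V.
Since V_DS = 7.34 V ≥ V_ov = 1.68 V, the device is in saturation.
I_D = ½ k_n V_ov² = 0.5 × 3.86 × 1.68² = 5.45 mA.

Saturation; I_D = 5.45 mA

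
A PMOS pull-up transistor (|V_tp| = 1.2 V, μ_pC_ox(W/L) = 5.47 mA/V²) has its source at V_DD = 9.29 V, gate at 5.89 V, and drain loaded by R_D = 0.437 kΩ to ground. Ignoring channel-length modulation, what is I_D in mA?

I_D = 13.2 mA

V_SG = V_DD − V_G = 9.29 − 5.89 = 3.4 V, so V_ov = 3.4 − 1.2 = 2.2 V.
Assume saturation: I_D = ½ k_p V_ov² = 0.5 × 5.47 × 2.2² = 13.2 mA, giving V_SD = V_DD − I_D R_D = 9.29 − 13.2 × 0.437 = 3.51 V.
V_SD = 3.51 V ≥ V_ov = 2.2 V, confirming saturation.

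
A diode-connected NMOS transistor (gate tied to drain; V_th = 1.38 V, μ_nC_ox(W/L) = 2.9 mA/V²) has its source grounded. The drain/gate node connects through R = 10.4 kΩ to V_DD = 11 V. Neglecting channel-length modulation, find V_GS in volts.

With gate tied to drain, V_GS = V_DS ≥ V_GS − V_th, so the device is in saturation.
KCL at the drain: ½ k_n (V_GS − V_th)² = (V_DD − V_GS)/R.
Let x = V_GS − 1.38. Then 15.1 x² + x − 9.62 = 0, giving x = 0.766 V (positive root), so V_GS = 2.15 V.
I_D = (V_DD − V_GS)/R = (11 − 2.15) / 10.4 = 0.851 mA.

V_GS = 2.15 V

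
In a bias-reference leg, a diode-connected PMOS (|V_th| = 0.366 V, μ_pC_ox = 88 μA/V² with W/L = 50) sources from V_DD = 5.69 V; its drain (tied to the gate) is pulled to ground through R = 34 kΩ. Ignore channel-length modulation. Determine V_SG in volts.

V_SG = 0.626 V

With gate tied to drain, V_SG = V_SD ≥ V_SG − |V_th|, so the device is in saturation.
k_p = μ_pC_ox · (W/L) = 4.4 mA/V².
KCL at the drain: ½ k_p (V_SG − |V_th|)² = (V_DD − V_SG)/R.
Let x = V_SG − 0.366. Then 74.8 x² + x − 5.324 = 0, giving x = 0.26 V (positive root), so V_SG = 0.626 V.
I_D = (V_DD − V_SG)/R = (5.69 − 0.626) / 34 = 0.149 mA.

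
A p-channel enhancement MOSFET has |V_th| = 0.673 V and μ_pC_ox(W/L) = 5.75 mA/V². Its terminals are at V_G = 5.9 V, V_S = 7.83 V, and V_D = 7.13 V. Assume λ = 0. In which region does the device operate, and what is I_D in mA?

V_SG = V_S − V_G = 7.83 − 5.9 = 1.93 V; V_SD = V_S − V_D = 7.83 − 7.13 = 0.7 V.
V_ov = V_SG − |V_th| = 1.93 − 0.673 = 1.26 V.
Since V_SD = 0.7 V < V_ov = 1.26 V, the device is in the triode region.
I_D = k_p [V_ov · V_SD − ½ V_SD²] = 5.75 × [1.26 × 0.7 − 0.5 × 0.7²] = 3.65 mA.

Triode; I_D = 3.65 mA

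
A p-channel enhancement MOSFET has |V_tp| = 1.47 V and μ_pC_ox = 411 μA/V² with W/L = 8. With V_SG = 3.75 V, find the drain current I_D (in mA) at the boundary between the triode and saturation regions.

At the boundary V_SD = V_ov = V_SG − |V_tp| = 3.75 − 1.47 = 2.28 V.
k_p = μ_pC_ox · (W/L) = 3.288 mA/V².
I_D = ½ k_p V_ov² = 0.5 × 3.288 × 2.28² = 8.55 mA.

I_D = 8.55 mA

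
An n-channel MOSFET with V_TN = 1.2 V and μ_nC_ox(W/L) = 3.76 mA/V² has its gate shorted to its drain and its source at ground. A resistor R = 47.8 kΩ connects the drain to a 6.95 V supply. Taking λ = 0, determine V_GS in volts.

With gate tied to drain, V_GS = V_DS ≥ V_GS − V_TN, so the device is in saturation.
KCL at the drain: ½ k_n (V_GS − V_TN)² = (V_DD − V_GS)/R.
Let x = V_GS − 1.2. Then 89.9 x² + x − 5.75 = 0, giving x = 0.247 V (positive root), so V_GS = 1.45 V.
I_D = (V_DD − V_GS)/R = (6.95 − 1.45) / 47.8 = 0.115 mA.

V_GS = 1.45 V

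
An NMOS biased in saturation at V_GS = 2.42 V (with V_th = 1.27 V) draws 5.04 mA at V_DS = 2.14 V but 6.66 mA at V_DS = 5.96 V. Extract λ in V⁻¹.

With V_GS fixed, I_D ∝ (1 + λ V_DS) in saturation, so I_D2/I_D1 = (1 + λ V_DS2)/(1 + λ V_DS1).
6.66/5.04 = 1.321 = (1 + 5.96 λ)/(1 + 2.14 λ).
Solving: λ (I_D1 V_DS2 − I_D2 V_DS1) = I_D2 − I_D1, so λ = (6.66 − 5.04) / (5.04 × 5.96 − 6.66 × 2.14) = 1.62 / 15.8 = 0.103 V⁻¹.

λ = 0.103 V⁻¹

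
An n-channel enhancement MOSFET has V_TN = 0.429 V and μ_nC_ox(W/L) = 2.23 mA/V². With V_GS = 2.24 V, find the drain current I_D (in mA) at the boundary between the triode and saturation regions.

I_D = 3.66 mA

At the boundary V_DS = V_ov = V_GS − V_TN = 2.24 − 0.429 = 1.81 V.
I_D = ½ k_n V_ov² = 0.5 × 2.23 × 1.81² = 3.66 mA.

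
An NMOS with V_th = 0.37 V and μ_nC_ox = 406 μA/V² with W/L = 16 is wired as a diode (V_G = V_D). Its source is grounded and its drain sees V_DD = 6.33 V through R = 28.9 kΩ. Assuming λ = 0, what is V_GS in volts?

V_GS = 0.617 V

With gate tied to drain, V_GS = V_DS ≥ V_GS − V_th, so the device is in saturation.
k_n = μ_nC_ox · (W/L) = 6.496 mA/V².
KCL at the drain: ½ k_n (V_GS − V_th)² = (V_DD − V_GS)/R.
Let x = V_GS − 0.37. Then 93.9 x² + x − 5.96 = 0, giving x = 0.247 V (positive root), so V_GS = 0.617 V.
I_D = (V_DD − V_GS)/R = (6.33 − 0.617) / 28.9 = 0.198 mA.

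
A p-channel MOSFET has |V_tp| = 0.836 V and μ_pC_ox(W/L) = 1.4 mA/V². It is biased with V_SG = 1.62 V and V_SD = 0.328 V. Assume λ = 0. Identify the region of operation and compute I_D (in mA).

Triode; I_D = 0.285 mA

V_ov = V_SG − |V_tp| = 1.62 − 0.836 = 0.784 V.
Since V_SD = 0.328 V < V_ov = 0.784 V, the device is in the triode region.
I_D = k_p [V_ov · V_SD − ½ V_SD²] = 1.4 × [0.784 × 0.328 − 0.5 × 0.328²] = 0.285 mA.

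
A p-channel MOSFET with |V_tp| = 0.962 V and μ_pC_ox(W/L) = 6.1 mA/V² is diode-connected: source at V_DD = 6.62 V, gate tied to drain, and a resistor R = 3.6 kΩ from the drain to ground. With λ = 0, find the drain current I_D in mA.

I_D = 1.38 mA

With gate tied to drain, V_SG = V_SD ≥ V_SG − |V_tp|, so the device is in saturation.
KCL at the drain: ½ k_p (V_SG − |V_tp|)² = (V_DD − V_SG)/R.
Let x = V_SG − 0.962. Then 11 x² + x − 5.658 = 0, giving x = 0.674 V (positive root), so V_SG = 1.64 V.
I_D = (V_DD − V_SG)/R = (6.62 − 1.64) / 3.6 = 1.38 mA.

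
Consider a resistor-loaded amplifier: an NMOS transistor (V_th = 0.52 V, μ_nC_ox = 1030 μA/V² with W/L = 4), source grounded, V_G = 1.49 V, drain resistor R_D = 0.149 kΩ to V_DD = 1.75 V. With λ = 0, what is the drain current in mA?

I_D = 1.94 mA

V_GS = V_G = 1.49 V, so V_ov = 1.49 − 0.52 = 0.97 V.
k_n = μ_nC_ox · (W/L) = 4.12 mA/V².
Assume saturation: I_D = ½ k_n V_ov² = 0.5 × 4.12 × 0.97² = 1.94 mA, giving V_DS = V_DD − I_D R_D = 1.75 − 1.94 × 0.149 = 1.46 V.
V_DS = 1.46 V ≥ V_ov = 0.97 V, confirming saturation.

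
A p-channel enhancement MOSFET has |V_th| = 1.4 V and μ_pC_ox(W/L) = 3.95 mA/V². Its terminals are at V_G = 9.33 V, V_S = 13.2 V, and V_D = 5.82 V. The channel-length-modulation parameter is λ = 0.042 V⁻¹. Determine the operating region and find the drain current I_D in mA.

Saturation; I_D = 15.8 mA

V_SG = V_S − V_G = 13.2 − 9.33 = 3.87 V; V_SD = V_S − V_D = 13.2 − 5.82 = 7.38 V.
V_ov = V_SG − |V_th| = 3.87 − 1.4 = 2.47 V.
Since V_SD = 7.38 V ≥ V_ov = 2.47 V, the device is in saturation.
I_D = ½ k_p V_ov² (1 + λ V_SD) = 0.5 × 3.95 × 2.47² × (1 + 0.042 × 7.38) = 15.8 mA.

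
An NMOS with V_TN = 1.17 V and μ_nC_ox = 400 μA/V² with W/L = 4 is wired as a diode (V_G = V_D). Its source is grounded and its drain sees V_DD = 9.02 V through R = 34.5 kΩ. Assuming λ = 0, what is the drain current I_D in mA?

I_D = 0.213 mA

With gate tied to drain, V_GS = V_DS ≥ V_GS − V_TN, so the device is in saturation.
k_n = μ_nC_ox · (W/L) = 1.6 mA/V².
KCL at the drain: ½ k_n (V_GS − V_TN)² = (V_DD − V_GS)/R.
Let x = V_GS − 1.17. Then 27.6 x² + x − 7.85 = 0, giving x = 0.516 V (positive root), so V_GS = 1.69 V.
I_D = (V_DD − V_GS)/R = (9.02 − 1.69) / 34.5 = 0.213 mA.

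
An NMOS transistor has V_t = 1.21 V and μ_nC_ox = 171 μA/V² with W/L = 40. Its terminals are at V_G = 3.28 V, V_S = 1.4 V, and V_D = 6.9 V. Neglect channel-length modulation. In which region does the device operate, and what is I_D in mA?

Saturation; I_D = 1.54 mA

V_GS = V_G − V_S = 3.28 − 1.4 = 1.88 V; V_DS = V_D − V_S = 6.9 − 1.4 = 5.5 V.
k_n = μ_nC_ox · (W/L) = 6.84 mA/V².
V_ov = V_GS − V_t = 1.88 − 1.21 = 0.67 V.
Since V_DS = 5.5 V ≥ V_ov = 0.67 V, the device is in saturation.
I_D = ½ k_n V_ov² = 0.5 × 6.84 × 0.67² = 1.54 mA.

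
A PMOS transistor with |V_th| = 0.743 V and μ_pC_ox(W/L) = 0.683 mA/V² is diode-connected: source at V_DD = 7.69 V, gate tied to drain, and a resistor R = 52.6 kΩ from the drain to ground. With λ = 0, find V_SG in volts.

V_SG = 1.34 V

With gate tied to drain, V_SG = V_SD ≥ V_SG − |V_th|, so the device is in saturation.
KCL at the drain: ½ k_p (V_SG − |V_th|)² = (V_DD − V_SG)/R.
Let x = V_SG − 0.743. Then 18 x² + x − 6.947 = 0, giving x = 0.595 V (positive root), so V_SG = 1.34 V.
I_D = (V_DD − V_SG)/R = (7.69 − 1.34) / 52.6 = 0.121 mA.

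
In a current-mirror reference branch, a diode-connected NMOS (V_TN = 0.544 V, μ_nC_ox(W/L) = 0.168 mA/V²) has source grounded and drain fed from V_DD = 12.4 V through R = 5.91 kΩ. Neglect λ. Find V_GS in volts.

V_GS = 4.53 V

With gate tied to drain, V_GS = V_DS ≥ V_GS − V_TN, so the device is in saturation.
KCL at the drain: ½ k_n (V_GS − V_TN)² = (V_DD − V_GS)/R.
Let x = V_GS − 0.544. Then 0.496 x² + x − 11.86 = 0, giving x = 3.98 V (positive root), so V_GS = 4.53 V.
I_D = (V_DD − V_GS)/R = (12.4 − 4.53) / 5.91 = 1.33 mA.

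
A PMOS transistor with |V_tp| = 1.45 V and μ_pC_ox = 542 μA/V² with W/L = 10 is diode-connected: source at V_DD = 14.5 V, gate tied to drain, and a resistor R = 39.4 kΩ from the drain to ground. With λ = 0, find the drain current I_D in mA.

I_D = 0.322 mA

With gate tied to drain, V_SG = V_SD ≥ V_SG − |V_tp|, so the device is in saturation.
k_p = μ_pC_ox · (W/L) = 5.42 mA/V².
KCL at the drain: ½ k_p (V_SG − |V_tp|)² = (V_DD − V_SG)/R.
Let x = V_SG − 1.45. Then 107 x² + x − 13.05 = 0, giving x = 0.345 V (positive root), so V_SG = 1.79 V.
I_D = (V_DD − V_SG)/R = (14.5 − 1.79) / 39.4 = 0.322 mA.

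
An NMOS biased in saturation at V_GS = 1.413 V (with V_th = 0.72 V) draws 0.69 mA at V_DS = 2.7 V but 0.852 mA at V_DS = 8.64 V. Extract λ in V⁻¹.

λ = 0.0442 V⁻¹

With V_GS fixed, I_D ∝ (1 + λ V_DS) in saturation, so I_D2/I_D1 = (1 + λ V_DS2)/(1 + λ V_DS1).
0.852/0.69 = 1.235 = (1 + 8.64 λ)/(1 + 2.7 λ).
Solving: λ (I_D1 V_DS2 − I_D2 V_DS1) = I_D2 − I_D1, so λ = (0.852 − 0.69) / (0.69 × 8.64 − 0.852 × 2.7) = 0.162 / 3.66 = 0.0442 V⁻¹.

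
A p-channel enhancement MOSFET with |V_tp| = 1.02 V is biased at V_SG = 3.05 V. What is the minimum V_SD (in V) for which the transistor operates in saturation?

V_SD,sat = 2.03 V

The boundary between triode and saturation is V_SD = V_SG − |V_tp| = V_ov.
V_ov = 3.05 − 1.02 = 2.03 V.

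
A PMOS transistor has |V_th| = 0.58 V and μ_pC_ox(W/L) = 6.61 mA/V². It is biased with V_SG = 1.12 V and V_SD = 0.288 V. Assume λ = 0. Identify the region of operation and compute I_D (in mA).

Triode; I_D = 0.754 mA

V_ov = V_SG − |V_th| = 1.12 − 0.58 = 0.54 V.
Since V_SD = 0.288 V < V_ov = 0.54 V, the device is in the triode region.
I_D = k_p [V_ov · V_SD − ½ V_SD²] = 6.61 × [0.54 × 0.288 − 0.5 × 0.288²] = 0.754 mA.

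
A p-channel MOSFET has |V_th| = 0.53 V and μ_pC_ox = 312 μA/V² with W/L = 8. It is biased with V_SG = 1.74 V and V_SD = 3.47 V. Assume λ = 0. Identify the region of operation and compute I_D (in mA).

Saturation; I_D = 1.83 mA

k_p = μ_pC_ox · (W/L) = 2.496 mA/V².
V_ov = V_SG − |V_th| = 1.74 − 0.53 = 1.21 V.
Since V_SD = 3.47 V ≥ V_ov = 1.21 V, the device is in saturation.
I_D = ½ k_p V_ov² = 0.5 × 2.496 × 1.21² = 1.83 mA.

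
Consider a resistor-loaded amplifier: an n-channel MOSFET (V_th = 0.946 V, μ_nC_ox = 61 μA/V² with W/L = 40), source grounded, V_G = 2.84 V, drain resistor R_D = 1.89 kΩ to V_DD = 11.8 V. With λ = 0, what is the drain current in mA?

I_D = 4.38 mA

V_GS = V_G = 2.84 V, so V_ov = 2.84 − 0.946 = 1.89 V.
k_n = μ_nC_ox · (W/L) = 2.44 mA/V².
Assume saturation: I_D = ½ k_n V_ov² = 0.5 × 2.44 × 1.89² = 4.38 mA, giving V_DS = V_DD − I_D R_D = 11.8 − 4.38 × 1.89 = 3.53 V.
V_DS = 3.53 V ≥ V_ov = 1.89 V, confirming saturation.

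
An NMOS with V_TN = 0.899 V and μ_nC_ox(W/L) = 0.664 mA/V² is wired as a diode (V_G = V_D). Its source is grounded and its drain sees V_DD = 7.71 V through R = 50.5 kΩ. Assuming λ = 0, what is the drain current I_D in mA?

With gate tied to drain, V_GS = V_DS ≥ V_GS − V_TN, so the device is in saturation.
KCL at the drain: ½ k_n (V_GS − V_TN)² = (V_DD − V_GS)/R.
Let x = V_GS − 0.899. Then 16.8 x² + x − 6.811 = 0, giving x = 0.608 V (positive root), so V_GS = 1.51 V.
I_D = (V_DD − V_GS)/R = (7.71 − 1.51) / 50.5 = 0.123 mA.

I_D = 0.123 mA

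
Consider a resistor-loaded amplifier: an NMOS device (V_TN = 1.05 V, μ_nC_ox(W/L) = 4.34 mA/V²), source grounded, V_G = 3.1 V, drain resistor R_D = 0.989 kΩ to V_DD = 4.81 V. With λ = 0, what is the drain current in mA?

V_GS = V_G = 3.1 V, so V_ov = 3.1 − 1.05 = 2.05 V.
Assume saturation: I_D = ½ k_n V_ov² = 0.5 × 4.34 × 2.05² = 9.12 mA, giving V_DS = V_DD − I_D R_D = 4.81 − 9.12 × 0.989 = -4.21 V.
But -4.21 V < V_ov = 2.05 V, so the device is actually in triode.
In triode I_D = k_n[V_ov V_DS − ½ V_DS²] and I_D = (V_DD − V_DS)/R_D. Equating: 2.15 V_DS² − 9.799 V_DS + 4.81 = 0, giving V_DS = 0.559 V (the root below V_ov).
I_D = (4.81 − 0.559) / 0.989 = 4.3 mA.

I_D = 4.30 mA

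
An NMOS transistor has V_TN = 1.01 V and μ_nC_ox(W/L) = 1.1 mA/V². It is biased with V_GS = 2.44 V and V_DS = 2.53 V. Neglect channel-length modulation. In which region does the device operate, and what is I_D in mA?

Saturation; I_D = 1.12 mA

V_ov = V_GS − V_TN = 2.44 − 1.01 = 1.43 V.
Since V_DS = 2.53 V ≥ V_ov = 1.43 V, the device is in saturation.
I_D = ½ k_n V_ov² = 0.5 × 1.1 × 1.43² = 1.12 mA.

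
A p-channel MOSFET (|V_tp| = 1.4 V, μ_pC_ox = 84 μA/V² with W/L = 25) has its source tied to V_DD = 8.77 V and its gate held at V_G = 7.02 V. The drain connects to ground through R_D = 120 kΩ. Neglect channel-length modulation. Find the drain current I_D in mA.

V_SG = V_DD − V_G = 8.77 − 7.02 = 1.75 V, so V_ov = 1.75 − 1.4 = 0.35 V.
k_p = μ_pC_ox · (W/L) = 2.1 mA/V².
Assume saturation: I_D = ½ k_p V_ov² = 0.5 × 2.1 × 0.35² = 0.129 mA, giving V_SD = V_DD − I_D R_D = 8.77 − 0.129 × 120 = -6.67 V.
But -6.67 V < V_ov = 0.35 V, so the device is actually in triode.
In triode I_D = k_p[V_ov V_SD − ½ V_SD²] and I_D = (V_DD − V_SD)/R_D. Equating: 126 V_SD² − 89.2 V_SD + 8.77 = 0, giving V_SD = 0.118 V (the root below V_ov).
I_D = (8.77 − 0.118) / 120 = 0.0721 mA.

I_D = 0.0721 mA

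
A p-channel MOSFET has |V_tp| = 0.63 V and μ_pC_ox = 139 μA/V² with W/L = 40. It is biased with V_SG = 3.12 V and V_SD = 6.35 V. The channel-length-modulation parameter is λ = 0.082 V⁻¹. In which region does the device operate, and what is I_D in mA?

k_p = μ_pC_ox · (W/L) = 5.56 mA/V².
V_ov = V_SG − |V_tp| = 3.12 − 0.63 = 2.49 V.
Since V_SD = 6.35 V ≥ V_ov = 2.49 V, the device is in saturation.
I_D = ½ k_p V_ov² (1 + λ V_SD) = 0.5 × 5.56 × 2.49² × (1 + 0.082 × 6.35) = 26.2 mA.

Saturation; I_D = 26.2 mA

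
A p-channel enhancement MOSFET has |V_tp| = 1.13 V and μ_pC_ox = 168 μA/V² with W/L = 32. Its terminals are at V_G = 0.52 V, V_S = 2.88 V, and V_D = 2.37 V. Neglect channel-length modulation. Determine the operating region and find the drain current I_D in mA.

V_SG = V_S − V_G = 2.88 − 0.52 = 2.36 V; V_SD = V_S − V_D = 2.88 − 2.37 = 0.51 V.
k_p = μ_pC_ox · (W/L) = 5.376 mA/V².
V_ov = V_SG − |V_tp| = 2.36 − 1.13 = 1.23 V.
Since V_SD = 0.51 V < V_ov = 1.23 V, the device is in the triode region.
I_D = k_p [V_ov · V_SD − ½ V_SD²] = 5.376 × [1.23 × 0.51 − 0.5 × 0.51²] = 2.67 mA.

Triode; I_D = 2.67 mA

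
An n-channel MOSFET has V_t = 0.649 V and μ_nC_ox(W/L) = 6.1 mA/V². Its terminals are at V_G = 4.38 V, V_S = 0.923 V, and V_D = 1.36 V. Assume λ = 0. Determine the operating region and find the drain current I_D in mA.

V_GS = V_G − V_S = 4.38 − 0.923 = 3.46 V; V_DS = V_D − V_S = 1.36 − 0.923 = 0.437 V.
V_ov = V_GS − V_t = 3.46 − 0.649 = 2.81 V.
Since V_DS = 0.437 V < V_ov = 2.81 V, the device is in the triode region.
I_D = k_n [V_ov · V_DS − ½ V_DS²] = 6.1 × [2.81 × 0.437 − 0.5 × 0.437²] = 6.9 mA.

Triode; I_D = 6.90 mA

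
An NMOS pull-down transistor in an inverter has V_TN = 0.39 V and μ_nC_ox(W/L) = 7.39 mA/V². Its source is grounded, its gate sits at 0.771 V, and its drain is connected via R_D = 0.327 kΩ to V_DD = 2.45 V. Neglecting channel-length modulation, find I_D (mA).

I_D = 0.536 mA

V_GS = V_G = 0.771 V, so V_ov = 0.771 − 0.39 = 0.381 V.
Assume saturation: I_D = ½ k_n V_ov² = 0.5 × 7.39 × 0.381² = 0.536 mA, giving V_DS = V_DD − I_D R_D = 2.45 − 0.536 × 0.327 = 2.27 V.
V_DS = 2.27 V ≥ V_ov = 0.381 V, confirming saturation.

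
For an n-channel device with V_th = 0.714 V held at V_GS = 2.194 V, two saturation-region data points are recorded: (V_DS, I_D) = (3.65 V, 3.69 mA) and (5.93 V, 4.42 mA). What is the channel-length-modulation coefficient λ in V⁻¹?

With V_GS fixed, I_D ∝ (1 + λ V_DS) in saturation, so I_D2/I_D1 = (1 + λ V_DS2)/(1 + λ V_DS1).
4.42/3.69 = 1.198 = (1 + 5.93 λ)/(1 + 3.65 λ).
Solving: λ (I_D1 V_DS2 − I_D2 V_DS1) = I_D2 − I_D1, so λ = (4.42 − 3.69) / (3.69 × 5.93 − 4.42 × 3.65) = 0.73 / 5.75 = 0.127 V⁻¹.

λ = 0.127 V⁻¹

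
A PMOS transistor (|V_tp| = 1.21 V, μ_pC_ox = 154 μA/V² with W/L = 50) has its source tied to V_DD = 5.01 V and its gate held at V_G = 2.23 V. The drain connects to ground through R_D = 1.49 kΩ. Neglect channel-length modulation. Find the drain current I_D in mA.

V_SG = V_DD − V_G = 5.01 − 2.23 = 2.78 V, so V_ov = 2.78 − 1.21 = 1.57 V.
k_p = μ_pC_ox · (W/L) = 7.7 mA/V².
Assume saturation: I_D = ½ k_p V_ov² = 0.5 × 7.7 × 1.57² = 9.49 mA, giving V_SD = V_DD − I_D R_D = 5.01 − 9.49 × 1.49 = -9.13 V.
But -9.13 V < V_ov = 1.57 V, so the device is actually in triode.
In triode I_D = k_p[V_ov V_SD − ½ V_SD²] and I_D = (V_DD − V_SD)/R_D. Equating: 5.74 V_SD² − 19.01 V_SD + 5.01 = 0, giving V_SD = 0.289 V (the root below V_ov).
I_D = (5.01 − 0.289) / 1.49 = 3.17 mA.

I_D = 3.17 mA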